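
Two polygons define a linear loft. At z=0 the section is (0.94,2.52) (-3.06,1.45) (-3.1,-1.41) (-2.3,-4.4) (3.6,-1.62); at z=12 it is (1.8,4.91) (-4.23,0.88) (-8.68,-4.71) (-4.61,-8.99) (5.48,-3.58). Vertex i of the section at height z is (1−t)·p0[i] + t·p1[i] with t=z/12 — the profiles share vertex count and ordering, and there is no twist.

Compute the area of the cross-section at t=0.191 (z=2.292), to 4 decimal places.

Cross-section at t=0.191: each vertex is (1-t)·p0[i] + t·p1[i].
  v1: (1-0.191)·(0.94,2.52) + 0.191·(1.8,4.91) = (1.1043,2.9765)
  v2: (1-0.191)·(-3.06,1.45) + 0.191·(-4.23,0.88) = (-3.2835,1.3411)
  v3: (1-0.191)·(-3.1,-1.41) + 0.191·(-8.68,-4.71) = (-4.1658,-2.0403)
  v4: (1-0.191)·(-2.3,-4.4) + 0.191·(-4.61,-8.99) = (-2.7412,-5.2767)
  v5: (1-0.191)·(3.6,-1.62) + 0.191·(5.48,-3.58) = (3.9591,-1.9944)
Shoelace sum Σ(x_i·y_{i+1} − x_{i+1}·y_i):
  i=1: 1.1043·1.3411 − -3.2835·2.9765 = +11.2542 (running +11.2542)
  i=2: -3.2835·-2.0403 − -4.1658·1.3411 = +12.2861 (running +23.5403)
  i=3: -4.1658·-5.2767 − -2.7412·-2.0403 = +16.3886 (running +39.9289)
  i=4: -2.7412·-1.9944 − 3.9591·-5.2767 = +26.3578 (running +66.2867)
  i=5: 3.9591·2.9765 − 1.1043·-1.9944 = +13.9865 (running +80.2732)
Area = |Σ|/2 = |80.2732|/2 = 40.1366

Area at t=0.191: 40.1366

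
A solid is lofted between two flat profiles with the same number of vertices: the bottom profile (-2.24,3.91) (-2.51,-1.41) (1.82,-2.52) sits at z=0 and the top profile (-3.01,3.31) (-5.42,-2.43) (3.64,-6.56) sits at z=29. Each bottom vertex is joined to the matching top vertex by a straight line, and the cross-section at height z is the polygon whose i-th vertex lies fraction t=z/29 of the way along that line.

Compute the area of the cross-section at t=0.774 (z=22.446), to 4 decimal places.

Cross-section at t=0.774: each vertex is (1-t)·p0[i] + t·p1[i].
  v1: (1-0.774)·(-2.24,3.91) + 0.774·(-3.01,3.31) = (-2.8360,3.4456)
  v2: (1-0.774)·(-2.51,-1.41) + 0.774·(-5.42,-2.43) = (-4.7623,-2.1995)
  v3: (1-0.774)·(1.82,-2.52) + 0.774·(3.64,-6.56) = (3.2287,-5.6470)
Shoelace sum Σ(x_i·y_{i+1} − x_{i+1}·y_i):
  i=1: -2.8360·-2.1995 − -4.7623·3.4456 = +22.6468 (running +22.6468)
  i=2: -4.7623·-5.6470 − 3.2287·-2.1995 = +33.9942 (running +56.6410)
  i=3: 3.2287·3.4456 − -2.8360·-5.6470 = -4.8899 (running +51.7510)
Area = |Σ|/2 = |51.7510|/2 = 25.8755

Area at t=0.774: 25.8755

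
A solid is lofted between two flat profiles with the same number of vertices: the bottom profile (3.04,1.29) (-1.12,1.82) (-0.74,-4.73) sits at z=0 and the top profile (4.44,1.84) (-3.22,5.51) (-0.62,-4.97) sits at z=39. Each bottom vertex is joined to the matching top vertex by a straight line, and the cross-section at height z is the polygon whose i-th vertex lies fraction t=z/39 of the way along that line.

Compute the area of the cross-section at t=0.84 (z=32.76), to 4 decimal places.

Area at t=0.84: 31.4164

Cross-section at t=0.84: each vertex is (1-t)·p0[i] + t·p1[i].
  v1: (1-0.84)·(3.04,1.29) + 0.84·(4.44,1.84) = (4.2160,1.7520)
  v2: (1-0.84)·(-1.12,1.82) + 0.84·(-3.22,5.51) = (-2.8840,4.9196)
  v3: (1-0.84)·(-0.74,-4.73) + 0.84·(-0.62,-4.97) = (-0.6392,-4.9316)
Shoelace sum Σ(x_i·y_{i+1} − x_{i+1}·y_i):
  i=1: 4.2160·4.9196 − -2.8840·1.7520 = +25.7938 (running +25.7938)
  i=2: -2.8840·-4.9316 − -0.6392·4.9196 = +17.3673 (running +43.1611)
  i=3: -0.6392·1.7520 − 4.2160·-4.9316 = +19.6717 (running +62.8329)
Area = |Σ|/2 = |62.8329|/2 = 31.4164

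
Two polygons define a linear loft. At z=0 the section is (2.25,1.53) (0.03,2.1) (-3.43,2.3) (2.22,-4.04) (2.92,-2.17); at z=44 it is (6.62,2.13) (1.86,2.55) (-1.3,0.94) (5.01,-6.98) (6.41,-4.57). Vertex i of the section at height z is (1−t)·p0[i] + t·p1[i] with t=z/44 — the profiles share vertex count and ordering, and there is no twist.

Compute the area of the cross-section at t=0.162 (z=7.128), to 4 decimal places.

Area at t=0.162: 21.8990

Cross-section at t=0.162: each vertex is (1-t)·p0[i] + t·p1[i].
  v1: (1-0.162)·(2.25,1.53) + 0.162·(6.62,2.13) = (2.9579,1.6272)
  v2: (1-0.162)·(0.03,2.1) + 0.162·(1.86,2.55) = (0.3265,2.1729)
  v3: (1-0.162)·(-3.43,2.3) + 0.162·(-1.3,0.94) = (-3.0849,2.0797)
  v4: (1-0.162)·(2.22,-4.04) + 0.162·(5.01,-6.98) = (2.6720,-4.5163)
  v5: (1-0.162)·(2.92,-2.17) + 0.162·(6.41,-4.57) = (3.4854,-2.5588)
Shoelace sum Σ(x_i·y_{i+1} − x_{i+1}·y_i):
  i=1: 2.9579·2.1729 − 0.3265·1.6272 = +5.8961 (running +5.8961)
  i=2: 0.3265·2.0797 − -3.0849·2.1729 = +7.3822 (running +13.2783)
  i=3: -3.0849·-4.5163 − 2.6720·2.0797 = +8.3756 (running +21.6539)
  i=4: 2.6720·-2.5588 − 3.4854·-4.5163 = +8.9039 (running +30.5578)
  i=5: 3.4854·1.6272 − 2.9579·-2.5588 = +13.2402 (running +43.7980)
Area = |Σ|/2 = |43.7980|/2 = 21.8990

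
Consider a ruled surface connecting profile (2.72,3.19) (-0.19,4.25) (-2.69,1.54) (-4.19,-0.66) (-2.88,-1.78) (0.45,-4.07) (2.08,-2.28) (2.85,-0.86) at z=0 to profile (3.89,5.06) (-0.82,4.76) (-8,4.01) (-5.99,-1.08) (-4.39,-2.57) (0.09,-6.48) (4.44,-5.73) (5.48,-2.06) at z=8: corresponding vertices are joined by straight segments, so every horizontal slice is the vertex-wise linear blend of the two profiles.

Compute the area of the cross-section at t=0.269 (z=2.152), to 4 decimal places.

Cross-section at t=0.269: each vertex is (1-t)·p0[i] + t·p1[i].
  v1: (1-0.269)·(2.72,3.19) + 0.269·(3.89,5.06) = (3.0347,3.6930)
  v2: (1-0.269)·(-0.19,4.25) + 0.269·(-0.82,4.76) = (-0.3595,4.3872)
  v3: (1-0.269)·(-2.69,1.54) + 0.269·(-8,4.01) = (-4.1184,2.2044)
  v4: (1-0.269)·(-4.19,-0.66) + 0.269·(-5.99,-1.08) = (-4.6742,-0.7730)
  v5: (1-0.269)·(-2.88,-1.78) + 0.269·(-4.39,-2.57) = (-3.2862,-1.9925)
  v6: (1-0.269)·(0.45,-4.07) + 0.269·(0.09,-6.48) = (0.3532,-4.7183)
  v7: (1-0.269)·(2.08,-2.28) + 0.269·(4.44,-5.73) = (2.7148,-3.2081)
  v8: (1-0.269)·(2.85,-0.86) + 0.269·(5.48,-2.06) = (3.5575,-1.1828)
Shoelace sum Σ(x_i·y_{i+1} − x_{i+1}·y_i):
  i=1: 3.0347·4.3872 − -0.3595·3.6930 = +14.6415 (running +14.6415)
  i=2: -0.3595·2.2044 − -4.1184·4.3872 = +17.2757 (running +31.9172)
  i=3: -4.1184·-0.7730 − -4.6742·2.2044 = +13.4874 (running +45.4046)
  i=4: -4.6742·-1.9925 − -3.2862·-0.7730 = +6.7732 (running +52.1778)
  i=5: -3.2862·-4.7183 − 0.3532·-1.9925 = +16.2089 (running +68.3867)
  i=6: 0.3532·-3.2081 − 2.7148·-4.7183 = +11.6764 (running +80.0631)
  i=7: 2.7148·-1.1828 − 3.5575·-3.2081 = +8.2014 (running +88.2646)
  i=8: 3.5575·3.6930 − 3.0347·-1.1828 = +16.7273 (running +104.9919)
Area = |Σ|/2 = |104.9919|/2 = 52.4959

Area at t=0.269: 52.4959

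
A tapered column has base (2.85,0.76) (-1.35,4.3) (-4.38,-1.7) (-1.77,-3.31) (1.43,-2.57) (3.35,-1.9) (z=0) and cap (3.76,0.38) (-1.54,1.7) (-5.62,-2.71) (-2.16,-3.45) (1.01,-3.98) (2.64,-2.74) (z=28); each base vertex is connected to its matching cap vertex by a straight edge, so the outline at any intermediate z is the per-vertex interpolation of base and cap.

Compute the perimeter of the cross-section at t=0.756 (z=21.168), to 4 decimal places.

Perimeter at t=0.756: 23.1942

Cross-section at t=0.756: each vertex is (1-t)·p0[i] + t·p1[i].
  v1: (1-0.756)·(2.85,0.76) + 0.756·(3.76,0.38) = (3.5380,0.4727)
  v2: (1-0.756)·(-1.35,4.3) + 0.756·(-1.54,1.7) = (-1.4936,2.3344)
  v3: (1-0.756)·(-4.38,-1.7) + 0.756·(-5.62,-2.71) = (-5.3174,-2.4636)
  v4: (1-0.756)·(-1.77,-3.31) + 0.756·(-2.16,-3.45) = (-2.0648,-3.4158)
  v5: (1-0.756)·(1.43,-2.57) + 0.756·(1.01,-3.98) = (1.1125,-3.6360)
  v6: (1-0.756)·(3.35,-1.9) + 0.756·(2.64,-2.74) = (2.8132,-2.5350)
Perimeter = Σ |v_{i+1} − v_i|:
  edge 1→2: √(-5.0316² + 1.8617²) = 5.3650 (running 5.3650)
  edge 2→3: √(-3.8238² + -4.7980²) = 6.1353 (running 11.5003)
  edge 3→4: √(3.2526² + -0.9523²) = 3.3891 (running 14.8894)
  edge 4→5: √(3.1773² + -0.2201²) = 3.1849 (running 18.0743)
  edge 5→6: √(1.7008² + 1.1009²) = 2.0260 (running 20.1003)
  edge 6→1: √(0.7247² + 3.0078²) = 3.0938 (running 23.1942)
Perimeter = 23.1942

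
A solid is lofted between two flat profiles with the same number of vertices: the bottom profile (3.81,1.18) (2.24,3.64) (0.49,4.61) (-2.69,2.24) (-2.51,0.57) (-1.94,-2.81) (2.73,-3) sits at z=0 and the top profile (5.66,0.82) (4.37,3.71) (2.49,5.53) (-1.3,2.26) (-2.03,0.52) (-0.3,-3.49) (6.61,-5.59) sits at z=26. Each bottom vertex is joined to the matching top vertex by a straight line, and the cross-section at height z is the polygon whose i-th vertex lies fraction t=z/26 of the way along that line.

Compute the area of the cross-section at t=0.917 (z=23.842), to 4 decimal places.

Cross-section at t=0.917: each vertex is (1-t)·p0[i] + t·p1[i].
  v1: (1-0.917)·(3.81,1.18) + 0.917·(5.66,0.82) = (5.5065,0.8499)
  v2: (1-0.917)·(2.24,3.64) + 0.917·(4.37,3.71) = (4.1932,3.7042)
  v3: (1-0.917)·(0.49,4.61) + 0.917·(2.49,5.53) = (2.3240,5.4536)
  v4: (1-0.917)·(-2.69,2.24) + 0.917·(-1.3,2.26) = (-1.4154,2.2583)
  v5: (1-0.917)·(-2.51,0.57) + 0.917·(-2.03,0.52) = (-2.0698,0.5242)
  v6: (1-0.917)·(-1.94,-2.81) + 0.917·(-0.3,-3.49) = (-0.4361,-3.4336)
  v7: (1-0.917)·(2.73,-3) + 0.917·(6.61,-5.59) = (6.2880,-5.3750)
Shoelace sum Σ(x_i·y_{i+1} − x_{i+1}·y_i):
  i=1: 5.5065·3.7042 − 4.1932·0.8499 = +16.8332 (running +16.8332)
  i=2: 4.1932·5.4536 − 2.3240·3.7042 = +14.2597 (running +31.0929)
  i=3: 2.3240·2.2583 − -1.4154·5.4536 = +12.9673 (running +44.0602)
  i=4: -1.4154·0.5242 − -2.0698·2.2583 = +3.9325 (running +47.9928)
  i=5: -2.0698·-3.4336 − -0.4361·0.5242 = +7.3355 (running +55.3283)
  i=6: -0.4361·-5.3750 − 6.2880·-3.4336 = +23.9342 (running +79.2625)
  i=7: 6.2880·0.8499 − 5.5065·-5.3750 = +34.9413 (running +114.2039)
Area = |Σ|/2 = |114.2039|/2 = 57.1019

Area at t=0.917: 57.1019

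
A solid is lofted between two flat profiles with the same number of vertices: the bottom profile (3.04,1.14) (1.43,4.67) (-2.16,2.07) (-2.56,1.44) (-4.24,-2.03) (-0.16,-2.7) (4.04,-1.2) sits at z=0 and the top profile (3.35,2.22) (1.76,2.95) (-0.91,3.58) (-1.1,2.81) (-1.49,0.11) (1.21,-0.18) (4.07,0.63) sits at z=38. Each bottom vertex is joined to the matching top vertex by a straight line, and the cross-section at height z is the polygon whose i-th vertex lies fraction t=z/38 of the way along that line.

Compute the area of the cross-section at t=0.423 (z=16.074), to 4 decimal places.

Cross-section at t=0.423: each vertex is (1-t)·p0[i] + t·p1[i].
  v1: (1-0.423)·(3.04,1.14) + 0.423·(3.35,2.22) = (3.1711,1.5968)
  v2: (1-0.423)·(1.43,4.67) + 0.423·(1.76,2.95) = (1.5696,3.9424)
  v3: (1-0.423)·(-2.16,2.07) + 0.423·(-0.91,3.58) = (-1.6313,2.7087)
  v4: (1-0.423)·(-2.56,1.44) + 0.423·(-1.1,2.81) = (-1.9424,2.0195)
  v5: (1-0.423)·(-4.24,-2.03) + 0.423·(-1.49,0.11) = (-3.0767,-1.1248)
  v6: (1-0.423)·(-0.16,-2.7) + 0.423·(1.21,-0.18) = (0.4195,-1.6340)
  v7: (1-0.423)·(4.04,-1.2) + 0.423·(4.07,0.63) = (4.0527,-0.4259)
Shoelace sum Σ(x_i·y_{i+1} − x_{i+1}·y_i):
  i=1: 3.1711·3.9424 − 1.5696·1.5968 = +9.9956 (running +9.9956)
  i=2: 1.5696·2.7087 − -1.6313·3.9424 = +10.6827 (running +20.6783)
  i=3: -1.6313·2.0195 − -1.9424·2.7087 = +1.9672 (running +22.6455)
  i=4: -1.9424·-1.1248 − -3.0767·2.0195 = +8.3983 (running +31.0438)
  i=5: -3.0767·-1.6340 − 0.4195·-1.1248 = +5.4994 (running +36.5432)
  i=6: 0.4195·-0.4259 − 4.0527·-1.6340 = +6.4436 (running +42.9868)
  i=7: 4.0527·1.5968 − 3.1711·-0.4259 = +7.8221 (running +50.8089)
Area = |Σ|/2 = |50.8089|/2 = 25.4044

Area at t=0.423: 25.4044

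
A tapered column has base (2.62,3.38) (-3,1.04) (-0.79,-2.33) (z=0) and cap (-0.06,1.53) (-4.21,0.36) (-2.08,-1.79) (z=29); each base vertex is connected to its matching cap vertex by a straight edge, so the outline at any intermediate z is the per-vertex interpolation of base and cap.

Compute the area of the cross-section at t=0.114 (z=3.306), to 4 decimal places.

Area at t=0.114: 11.2364

Cross-section at t=0.114: each vertex is (1-t)·p0[i] + t·p1[i].
  v1: (1-0.114)·(2.62,3.38) + 0.114·(-0.06,1.53) = (2.3145,3.1691)
  v2: (1-0.114)·(-3,1.04) + 0.114·(-4.21,0.36) = (-3.1379,0.9625)
  v3: (1-0.114)·(-0.79,-2.33) + 0.114·(-2.08,-1.79) = (-0.9371,-2.2684)
Shoelace sum Σ(x_i·y_{i+1} − x_{i+1}·y_i):
  i=1: 2.3145·0.9625 − -3.1379·3.1691 = +12.1721 (running +12.1721)
  i=2: -3.1379·-2.2684 − -0.9371·0.9625 = +8.0201 (running +20.1922)
  i=3: -0.9371·3.1691 − 2.3145·-2.2684 = +2.2806 (running +22.4728)
Area = |Σ|/2 = |22.4728|/2 = 11.2364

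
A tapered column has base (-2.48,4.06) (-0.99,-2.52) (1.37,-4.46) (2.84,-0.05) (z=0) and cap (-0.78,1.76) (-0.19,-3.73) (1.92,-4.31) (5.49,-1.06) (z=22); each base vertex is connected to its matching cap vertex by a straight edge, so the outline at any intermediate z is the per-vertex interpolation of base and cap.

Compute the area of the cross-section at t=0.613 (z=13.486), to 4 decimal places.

Cross-section at t=0.613: each vertex is (1-t)·p0[i] + t·p1[i].
  v1: (1-0.613)·(-2.48,4.06) + 0.613·(-0.78,1.76) = (-1.4379,2.6501)
  v2: (1-0.613)·(-0.99,-2.52) + 0.613·(-0.19,-3.73) = (-0.4996,-3.2617)
  v3: (1-0.613)·(1.37,-4.46) + 0.613·(1.92,-4.31) = (1.7071,-4.3681)
  v4: (1-0.613)·(2.84,-0.05) + 0.613·(5.49,-1.06) = (4.4645,-0.6691)
Shoelace sum Σ(x_i·y_{i+1} − x_{i+1}·y_i):
  i=1: -1.4379·-3.2617 − -0.4996·2.6501 = +6.0140 (running +6.0140)
  i=2: -0.4996·-4.3681 − 1.7071·-3.2617 = +7.7505 (running +13.7646)
  i=3: 1.7071·-0.6691 − 4.4645·-4.3681 = +18.3586 (running +32.1232)
  i=4: 4.4645·2.6501 − -1.4379·-0.6691 = +10.8691 (running +42.9923)
Area = |Σ|/2 = |42.9923|/2 = 21.4962

Area at t=0.613: 21.4962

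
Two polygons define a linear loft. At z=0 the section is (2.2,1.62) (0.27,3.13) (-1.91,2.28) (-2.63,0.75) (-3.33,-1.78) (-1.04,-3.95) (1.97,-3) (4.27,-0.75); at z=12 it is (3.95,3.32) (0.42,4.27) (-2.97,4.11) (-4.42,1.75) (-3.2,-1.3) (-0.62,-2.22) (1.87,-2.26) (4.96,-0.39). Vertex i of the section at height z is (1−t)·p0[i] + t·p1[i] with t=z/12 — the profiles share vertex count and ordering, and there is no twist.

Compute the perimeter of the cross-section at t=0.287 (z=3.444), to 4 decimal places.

Perimeter at t=0.287: 22.5413

Cross-section at t=0.287: each vertex is (1-t)·p0[i] + t·p1[i].
  v1: (1-0.287)·(2.2,1.62) + 0.287·(3.95,3.32) = (2.7023,2.1079)
  v2: (1-0.287)·(0.27,3.13) + 0.287·(0.42,4.27) = (0.3131,3.4572)
  v3: (1-0.287)·(-1.91,2.28) + 0.287·(-2.97,4.11) = (-2.2142,2.8052)
  v4: (1-0.287)·(-2.63,0.75) + 0.287·(-4.42,1.75) = (-3.1437,1.0370)
  v5: (1-0.287)·(-3.33,-1.78) + 0.287·(-3.2,-1.3) = (-3.2927,-1.6422)
  v6: (1-0.287)·(-1.04,-3.95) + 0.287·(-0.62,-2.22) = (-0.9195,-3.4535)
  v7: (1-0.287)·(1.97,-3) + 0.287·(1.87,-2.26) = (1.9413,-2.7876)
  v8: (1-0.287)·(4.27,-0.75) + 0.287·(4.96,-0.39) = (4.4680,-0.6467)
Perimeter = Σ |v_{i+1} − v_i|:
  edge 1→2: √(-2.3892² + 1.3493²) = 2.7439 (running 2.7439)
  edge 2→3: √(-2.5273² + -0.6520²) = 2.6100 (running 5.3539)
  edge 3→4: √(-0.9295² + -1.7682²) = 1.9976 (running 7.3515)
  edge 4→5: √(-0.1490² + -2.6792²) = 2.6834 (running 10.0349)
  edge 5→6: √(2.3732² + -1.8113²) = 2.9854 (running 13.0203)
  edge 6→7: √(2.8608² + 0.6659²) = 2.9372 (running 15.9576)
  edge 7→8: √(2.5267² + 2.1409²) = 3.3118 (running 19.2694)
  edge 8→1: √(-1.7658² + 2.7546²) = 3.2720 (running 22.5413)
Perimeter = 22.5413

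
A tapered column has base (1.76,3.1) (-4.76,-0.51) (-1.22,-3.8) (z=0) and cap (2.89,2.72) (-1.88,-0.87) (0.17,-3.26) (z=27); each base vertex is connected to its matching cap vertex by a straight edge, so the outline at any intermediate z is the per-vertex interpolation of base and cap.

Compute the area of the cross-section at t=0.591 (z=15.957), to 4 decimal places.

Cross-section at t=0.591: each vertex is (1-t)·p0[i] + t·p1[i].
  v1: (1-0.591)·(1.76,3.1) + 0.591·(2.89,2.72) = (2.4278,2.8754)
  v2: (1-0.591)·(-4.76,-0.51) + 0.591·(-1.88,-0.87) = (-3.0579,-0.7228)
  v3: (1-0.591)·(-1.22,-3.8) + 0.591·(0.17,-3.26) = (-0.3985,-3.4809)
Shoelace sum Σ(x_i·y_{i+1} − x_{i+1}·y_i):
  i=1: 2.4278·-0.7228 − -3.0579·2.8754 = +7.0381 (running +7.0381)
  i=2: -3.0579·-3.4809 − -0.3985·-0.7228 = +10.3562 (running +17.3942)
  i=3: -0.3985·2.8754 − 2.4278·-3.4809 = +7.3051 (running +24.6993)
Area = |Σ|/2 = |24.6993|/2 = 12.3496

Area at t=0.591: 12.3496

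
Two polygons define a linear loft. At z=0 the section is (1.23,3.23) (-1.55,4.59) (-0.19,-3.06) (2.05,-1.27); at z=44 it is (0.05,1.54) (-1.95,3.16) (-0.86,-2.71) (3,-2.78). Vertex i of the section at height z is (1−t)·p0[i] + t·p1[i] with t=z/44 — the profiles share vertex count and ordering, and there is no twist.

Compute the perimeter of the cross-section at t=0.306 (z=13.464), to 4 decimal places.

Perimeter at t=0.306: 17.8180

Cross-section at t=0.306: each vertex is (1-t)·p0[i] + t·p1[i].
  v1: (1-0.306)·(1.23,3.23) + 0.306·(0.05,1.54) = (0.8689,2.7129)
  v2: (1-0.306)·(-1.55,4.59) + 0.306·(-1.95,3.16) = (-1.6724,4.1524)
  v3: (1-0.306)·(-0.19,-3.06) + 0.306·(-0.86,-2.71) = (-0.3950,-2.9529)
  v4: (1-0.306)·(2.05,-1.27) + 0.306·(3,-2.78) = (2.3407,-1.7321)
Perimeter = Σ |v_{i+1} − v_i|:
  edge 1→2: √(-2.5413² + 1.4396²) = 2.9207 (running 2.9207)
  edge 2→3: √(1.2774² + -7.1053²) = 7.2192 (running 10.1400)
  edge 3→4: √(2.7357² + 1.2208²) = 2.9958 (running 13.1357)
  edge 4→1: √(-1.4718² + 4.4449²) = 4.6822 (running 17.8180)
Perimeter = 17.8180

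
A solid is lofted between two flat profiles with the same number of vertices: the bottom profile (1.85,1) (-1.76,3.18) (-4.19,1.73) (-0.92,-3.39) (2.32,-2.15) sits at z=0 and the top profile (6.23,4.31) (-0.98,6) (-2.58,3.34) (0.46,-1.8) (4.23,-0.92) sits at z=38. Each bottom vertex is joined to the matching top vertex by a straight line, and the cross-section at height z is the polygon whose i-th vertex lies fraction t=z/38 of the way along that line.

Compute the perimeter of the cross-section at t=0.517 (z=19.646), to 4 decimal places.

Perimeter at t=0.517: 22.6747

Cross-section at t=0.517: each vertex is (1-t)·p0[i] + t·p1[i].
  v1: (1-0.517)·(1.85,1) + 0.517·(6.23,4.31) = (4.1145,2.7113)
  v2: (1-0.517)·(-1.76,3.18) + 0.517·(-0.98,6) = (-1.3567,4.6379)
  v3: (1-0.517)·(-4.19,1.73) + 0.517·(-2.58,3.34) = (-3.3576,2.5624)
  v4: (1-0.517)·(-0.92,-3.39) + 0.517·(0.46,-1.8) = (-0.2065,-2.5680)
  v5: (1-0.517)·(2.32,-2.15) + 0.517·(4.23,-0.92) = (3.3075,-1.5141)
Perimeter = Σ |v_{i+1} − v_i|:
  edge 1→2: √(-5.4712² + 1.9267²) = 5.8005 (running 5.8005)
  edge 2→3: √(-2.0009² + -2.0756²) = 2.8830 (running 8.6835)
  edge 3→4: √(3.1511² + -5.1303²) = 6.0208 (running 14.7043)
  edge 4→5: √(3.5140² + 1.0539²) = 3.6686 (running 18.3729)
  edge 5→1: √(0.8070² + 4.2254²) = 4.3017 (running 22.6747)
Perimeter = 22.6747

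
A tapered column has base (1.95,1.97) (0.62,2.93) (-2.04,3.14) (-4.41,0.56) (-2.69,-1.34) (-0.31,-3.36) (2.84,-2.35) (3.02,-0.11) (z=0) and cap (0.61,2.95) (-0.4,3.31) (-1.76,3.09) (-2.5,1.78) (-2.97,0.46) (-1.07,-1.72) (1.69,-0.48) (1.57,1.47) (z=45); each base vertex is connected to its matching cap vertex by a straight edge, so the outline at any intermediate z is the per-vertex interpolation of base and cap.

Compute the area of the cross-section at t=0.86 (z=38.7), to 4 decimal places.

Area at t=0.86: 18.0279

Cross-section at t=0.86: each vertex is (1-t)·p0[i] + t·p1[i].
  v1: (1-0.86)·(1.95,1.97) + 0.86·(0.61,2.95) = (0.7976,2.8128)
  v2: (1-0.86)·(0.62,2.93) + 0.86·(-0.4,3.31) = (-0.2572,3.2568)
  v3: (1-0.86)·(-2.04,3.14) + 0.86·(-1.76,3.09) = (-1.7992,3.0970)
  v4: (1-0.86)·(-4.41,0.56) + 0.86·(-2.5,1.78) = (-2.7674,1.6092)
  v5: (1-0.86)·(-2.69,-1.34) + 0.86·(-2.97,0.46) = (-2.9308,0.2080)
  v6: (1-0.86)·(-0.31,-3.36) + 0.86·(-1.07,-1.72) = (-0.9636,-1.9496)
  v7: (1-0.86)·(2.84,-2.35) + 0.86·(1.69,-0.48) = (1.8510,-0.7418)
  v8: (1-0.86)·(3.02,-0.11) + 0.86·(1.57,1.47) = (1.7730,1.2488)
Shoelace sum Σ(x_i·y_{i+1} − x_{i+1}·y_i):
  i=1: 0.7976·3.2568 − -0.2572·2.8128 = +3.3211 (running +3.3211)
  i=2: -0.2572·3.0970 − -1.7992·3.2568 = +5.0631 (running +8.3842)
  i=3: -1.7992·1.6092 − -2.7674·3.0970 = +5.6754 (running +14.0595)
  i=4: -2.7674·0.2080 − -2.9308·1.6092 = +4.1406 (running +18.2002)
  i=5: -2.9308·-1.9496 − -0.9636·0.2080 = +5.9143 (running +24.1145)
  i=6: -0.9636·-0.7418 − 1.8510·-1.9496 = +4.3235 (running +28.4380)
  i=7: 1.8510·1.2488 − 1.7730·-0.7418 = +3.6267 (running +32.0647)
  i=8: 1.7730·2.8128 − 0.7976·1.2488 = +3.9911 (running +36.0558)
Area = |Σ|/2 = |36.0558|/2 = 18.0279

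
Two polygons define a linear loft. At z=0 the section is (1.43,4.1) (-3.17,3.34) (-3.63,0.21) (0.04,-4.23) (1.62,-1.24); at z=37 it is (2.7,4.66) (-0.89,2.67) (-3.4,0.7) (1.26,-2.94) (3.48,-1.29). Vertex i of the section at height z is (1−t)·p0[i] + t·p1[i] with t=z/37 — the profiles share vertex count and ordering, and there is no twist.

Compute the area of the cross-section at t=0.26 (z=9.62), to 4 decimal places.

Cross-section at t=0.26: each vertex is (1-t)·p0[i] + t·p1[i].
  v1: (1-0.26)·(1.43,4.1) + 0.26·(2.7,4.66) = (1.7602,4.2456)
  v2: (1-0.26)·(-3.17,3.34) + 0.26·(-0.89,2.67) = (-2.5772,3.1658)
  v3: (1-0.26)·(-3.63,0.21) + 0.26·(-3.4,0.7) = (-3.5702,0.3374)
  v4: (1-0.26)·(0.04,-4.23) + 0.26·(1.26,-2.94) = (0.3572,-3.8946)
  v5: (1-0.26)·(1.62,-1.24) + 0.26·(3.48,-1.29) = (2.1036,-1.2530)
Shoelace sum Σ(x_i·y_{i+1} − x_{i+1}·y_i):
  i=1: 1.7602·3.1658 − -2.5772·4.2456 = +16.5142 (running +16.5142)
  i=2: -2.5772·0.3374 − -3.5702·3.1658 = +10.4330 (running +26.9472)
  i=3: -3.5702·-3.8946 − 0.3572·0.3374 = +13.7840 (running +40.7312)
  i=4: 0.3572·-1.2530 − 2.1036·-3.8946 = +7.7451 (running +48.4763)
  i=5: 2.1036·4.2456 − 1.7602·-1.2530 = +11.1366 (running +59.6129)
Area = |Σ|/2 = |59.6129|/2 = 29.8064

Area at t=0.26: 29.8064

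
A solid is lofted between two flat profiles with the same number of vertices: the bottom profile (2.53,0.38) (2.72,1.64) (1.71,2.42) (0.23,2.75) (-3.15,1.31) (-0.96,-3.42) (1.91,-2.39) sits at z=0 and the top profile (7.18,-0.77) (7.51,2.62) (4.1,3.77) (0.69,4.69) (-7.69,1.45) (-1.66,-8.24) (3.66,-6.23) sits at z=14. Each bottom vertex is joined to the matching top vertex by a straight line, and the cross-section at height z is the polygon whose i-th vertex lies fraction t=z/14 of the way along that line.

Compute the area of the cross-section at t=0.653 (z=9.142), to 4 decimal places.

Cross-section at t=0.653: each vertex is (1-t)·p0[i] + t·p1[i].
  v1: (1-0.653)·(2.53,0.38) + 0.653·(7.18,-0.77) = (5.5664,-0.3710)
  v2: (1-0.653)·(2.72,1.64) + 0.653·(7.51,2.62) = (5.8479,2.2799)
  v3: (1-0.653)·(1.71,2.42) + 0.653·(4.1,3.77) = (3.2707,3.3016)
  v4: (1-0.653)·(0.23,2.75) + 0.653·(0.69,4.69) = (0.5304,4.0168)
  v5: (1-0.653)·(-3.15,1.31) + 0.653·(-7.69,1.45) = (-6.1146,1.4014)
  v6: (1-0.653)·(-0.96,-3.42) + 0.653·(-1.66,-8.24) = (-1.4171,-6.5675)
  v7: (1-0.653)·(1.91,-2.39) + 0.653·(3.66,-6.23) = (3.0528,-4.8975)
Shoelace sum Σ(x_i·y_{i+1} − x_{i+1}·y_i):
  i=1: 5.5664·2.2799 − 5.8479·-0.3710 = +14.8604 (running +14.8604)
  i=2: 5.8479·3.3016 − 3.2707·2.2799 = +11.8501 (running +26.7105)
  i=3: 3.2707·4.0168 − 0.5304·3.3016 = +11.3866 (running +38.0972)
  i=4: 0.5304·1.4014 − -6.1146·4.0168 = +25.3046 (running +63.4018)
  i=5: -6.1146·-6.5675 − -1.4171·1.4014 = +42.1435 (running +105.5452)
  i=6: -1.4171·-4.8975 − 3.0528·-6.5675 = +26.9891 (running +132.5343)
  i=7: 3.0528·-0.3710 − 5.5664·-4.8975 = +26.1294 (running +158.6637)
Area = |Σ|/2 = |158.6637|/2 = 79.3319

Area at t=0.653: 79.3319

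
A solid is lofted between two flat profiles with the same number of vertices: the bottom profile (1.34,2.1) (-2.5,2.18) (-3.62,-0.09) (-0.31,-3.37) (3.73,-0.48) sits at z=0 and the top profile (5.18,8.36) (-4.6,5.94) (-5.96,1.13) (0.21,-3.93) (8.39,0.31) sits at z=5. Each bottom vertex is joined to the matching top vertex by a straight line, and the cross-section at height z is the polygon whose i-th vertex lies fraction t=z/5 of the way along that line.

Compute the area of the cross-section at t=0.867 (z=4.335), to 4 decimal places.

Cross-section at t=0.867: each vertex is (1-t)·p0[i] + t·p1[i].
  v1: (1-0.867)·(1.34,2.1) + 0.867·(5.18,8.36) = (4.6693,7.5274)
  v2: (1-0.867)·(-2.5,2.18) + 0.867·(-4.6,5.94) = (-4.3207,5.4399)
  v3: (1-0.867)·(-3.62,-0.09) + 0.867·(-5.96,1.13) = (-5.6488,0.9677)
  v4: (1-0.867)·(-0.31,-3.37) + 0.867·(0.21,-3.93) = (0.1408,-3.8555)
  v5: (1-0.867)·(3.73,-0.48) + 0.867·(8.39,0.31) = (7.7702,0.2049)
Shoelace sum Σ(x_i·y_{i+1} − x_{i+1}·y_i):
  i=1: 4.6693·5.4399 − -4.3207·7.5274 = +57.9242 (running +57.9242)
  i=2: -4.3207·0.9677 − -5.6488·5.4399 = +26.5476 (running +84.4718)
  i=3: -5.6488·-3.8555 − 0.1408·0.9677 = +21.6427 (running +106.1145)
  i=4: 0.1408·0.2049 − 7.7702·-3.8555 = +29.9871 (running +136.1016)
  i=5: 7.7702·7.5274 − 4.6693·0.2049 = +57.5328 (running +193.6345)
Area = |Σ|/2 = |193.6345|/2 = 96.8172

Area at t=0.867: 96.8172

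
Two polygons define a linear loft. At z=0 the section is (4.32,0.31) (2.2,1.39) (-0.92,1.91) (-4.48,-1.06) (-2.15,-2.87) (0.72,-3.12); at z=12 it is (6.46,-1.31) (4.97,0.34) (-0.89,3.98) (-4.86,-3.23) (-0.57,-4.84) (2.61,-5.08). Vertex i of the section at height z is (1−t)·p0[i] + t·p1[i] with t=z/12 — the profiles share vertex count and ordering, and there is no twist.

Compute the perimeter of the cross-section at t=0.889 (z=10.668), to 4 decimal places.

Perimeter at t=0.889: 29.3670

Cross-section at t=0.889: each vertex is (1-t)·p0[i] + t·p1[i].
  v1: (1-0.889)·(4.32,0.31) + 0.889·(6.46,-1.31) = (6.2225,-1.1302)
  v2: (1-0.889)·(2.2,1.39) + 0.889·(4.97,0.34) = (4.6625,0.4566)
  v3: (1-0.889)·(-0.92,1.91) + 0.889·(-0.89,3.98) = (-0.8933,3.7502)
  v4: (1-0.889)·(-4.48,-1.06) + 0.889·(-4.86,-3.23) = (-4.8178,-2.9891)
  v5: (1-0.889)·(-2.15,-2.87) + 0.889·(-0.57,-4.84) = (-0.7454,-4.6213)
  v6: (1-0.889)·(0.72,-3.12) + 0.889·(2.61,-5.08) = (2.4002,-4.8624)
Perimeter = Σ |v_{i+1} − v_i|:
  edge 1→2: √(-1.5599² + 1.5867²) = 2.2251 (running 2.2251)
  edge 2→3: √(-5.5559² + 3.2937²) = 6.4588 (running 8.6839)
  edge 3→4: √(-3.9245² + -6.7394²) = 7.7988 (running 16.4826)
  edge 4→5: √(4.0724² + -1.6322²) = 4.3874 (running 20.8700)
  edge 5→6: √(3.1456² + -0.2411²) = 3.1548 (running 24.0248)
  edge 6→1: √(3.8222² + 3.7323²) = 5.3422 (running 29.3670)
Perimeter = 29.3670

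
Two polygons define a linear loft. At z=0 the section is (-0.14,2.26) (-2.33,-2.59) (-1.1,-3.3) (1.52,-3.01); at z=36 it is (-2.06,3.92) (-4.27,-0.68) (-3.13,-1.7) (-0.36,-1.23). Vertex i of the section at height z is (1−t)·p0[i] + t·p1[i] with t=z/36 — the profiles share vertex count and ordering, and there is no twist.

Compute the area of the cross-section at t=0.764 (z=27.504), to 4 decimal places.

Area at t=0.764: 11.1908

Cross-section at t=0.764: each vertex is (1-t)·p0[i] + t·p1[i].
  v1: (1-0.764)·(-0.14,2.26) + 0.764·(-2.06,3.92) = (-1.6069,3.5282)
  v2: (1-0.764)·(-2.33,-2.59) + 0.764·(-4.27,-0.68) = (-3.8122,-1.1308)
  v3: (1-0.764)·(-1.1,-3.3) + 0.764·(-3.13,-1.7) = (-2.6509,-2.0776)
  v4: (1-0.764)·(1.52,-3.01) + 0.764·(-0.36,-1.23) = (0.0837,-1.6501)
Shoelace sum Σ(x_i·y_{i+1} − x_{i+1}·y_i):
  i=1: -1.6069·-1.1308 − -3.8122·3.5282 = +15.2672 (running +15.2672)
  i=2: -3.8122·-2.0776 − -2.6509·-1.1308 = +4.9226 (running +20.1898)
  i=3: -2.6509·-1.6501 − 0.0837·-2.0776 = +4.5481 (running +24.7379)
  i=4: 0.0837·3.5282 − -1.6069·-1.6501 = -2.3562 (running +22.3816)
Area = |Σ|/2 = |22.3816|/2 = 11.1908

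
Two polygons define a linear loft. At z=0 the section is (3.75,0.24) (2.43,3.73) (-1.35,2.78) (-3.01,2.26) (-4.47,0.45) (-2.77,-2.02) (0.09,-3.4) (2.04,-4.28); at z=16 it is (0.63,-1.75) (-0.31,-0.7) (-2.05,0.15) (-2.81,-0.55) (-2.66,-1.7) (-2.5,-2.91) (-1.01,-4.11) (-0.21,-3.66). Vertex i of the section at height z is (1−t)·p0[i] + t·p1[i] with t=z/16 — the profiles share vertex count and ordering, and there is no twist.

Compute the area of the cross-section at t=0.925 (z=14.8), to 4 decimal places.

Area at t=0.925: 10.9990

Cross-section at t=0.925: each vertex is (1-t)·p0[i] + t·p1[i].
  v1: (1-0.925)·(3.75,0.24) + 0.925·(0.63,-1.75) = (0.8640,-1.6008)
  v2: (1-0.925)·(2.43,3.73) + 0.925·(-0.31,-0.7) = (-0.1045,-0.3678)
  v3: (1-0.925)·(-1.35,2.78) + 0.925·(-2.05,0.15) = (-1.9975,0.3472)
  v4: (1-0.925)·(-3.01,2.26) + 0.925·(-2.81,-0.55) = (-2.8250,-0.3393)
  v5: (1-0.925)·(-4.47,0.45) + 0.925·(-2.66,-1.7) = (-2.7957,-1.5388)
  v6: (1-0.925)·(-2.77,-2.02) + 0.925·(-2.5,-2.91) = (-2.5202,-2.8433)
  v7: (1-0.925)·(0.09,-3.4) + 0.925·(-1.01,-4.11) = (-0.9275,-4.0568)
  v8: (1-0.925)·(2.04,-4.28) + 0.925·(-0.21,-3.66) = (-0.0413,-3.7065)
Shoelace sum Σ(x_i·y_{i+1} − x_{i+1}·y_i):
  i=1: 0.8640·-0.3678 − -0.1045·-1.6008 = -0.4850 (running -0.4850)
  i=2: -0.1045·0.3472 − -1.9975·-0.3678 = -0.7709 (running -1.2559)
  i=3: -1.9975·-0.3393 − -2.8250·0.3472 = +1.6586 (running +0.4028)
  i=4: -2.8250·-1.5388 − -2.7957·-0.3393 = +3.3985 (running +3.8013)
  i=5: -2.7957·-2.8433 − -2.5202·-1.5388 = +4.0710 (running +7.8722)
  i=6: -2.5202·-4.0568 − -0.9275·-2.8433 = +7.5869 (running +15.4592)
  i=7: -0.9275·-3.7065 − -0.0413·-4.0568 = +3.2704 (running +18.7296)
  i=8: -0.0413·-1.6008 − 0.8640·-3.7065 = +3.2684 (running +21.9980)
Area = |Σ|/2 = |21.9980|/2 = 10.9990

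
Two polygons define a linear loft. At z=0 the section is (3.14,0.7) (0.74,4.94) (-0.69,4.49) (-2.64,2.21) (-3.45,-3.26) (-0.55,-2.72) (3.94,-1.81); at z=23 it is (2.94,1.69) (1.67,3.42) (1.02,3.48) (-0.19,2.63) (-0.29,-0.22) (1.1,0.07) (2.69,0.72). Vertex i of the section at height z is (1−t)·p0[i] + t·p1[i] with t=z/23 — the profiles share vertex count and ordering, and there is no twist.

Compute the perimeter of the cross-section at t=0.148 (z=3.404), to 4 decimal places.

Perimeter at t=0.148: 22.9811

Cross-section at t=0.148: each vertex is (1-t)·p0[i] + t·p1[i].
  v1: (1-0.148)·(3.14,0.7) + 0.148·(2.94,1.69) = (3.1104,0.8465)
  v2: (1-0.148)·(0.74,4.94) + 0.148·(1.67,3.42) = (0.8776,4.7150)
  v3: (1-0.148)·(-0.69,4.49) + 0.148·(1.02,3.48) = (-0.4369,4.3405)
  v4: (1-0.148)·(-2.64,2.21) + 0.148·(-0.19,2.63) = (-2.2774,2.2722)
  v5: (1-0.148)·(-3.45,-3.26) + 0.148·(-0.29,-0.22) = (-2.9823,-2.8101)
  v6: (1-0.148)·(-0.55,-2.72) + 0.148·(1.1,0.07) = (-0.3058,-2.3071)
  v7: (1-0.148)·(3.94,-1.81) + 0.148·(2.69,0.72) = (3.7550,-1.4356)
Perimeter = Σ |v_{i+1} − v_i|:
  edge 1→2: √(-2.2328² + 3.8685²) = 4.4666 (running 4.4666)
  edge 2→3: √(-1.3146² + -0.3745²) = 1.3669 (running 5.8335)
  edge 3→4: √(-1.8405² + -2.0684²) = 2.7687 (running 8.6021)
  edge 4→5: √(-0.7049² + -5.0822²) = 5.1309 (running 13.7330)
  edge 5→6: √(2.6765² + 0.5030²) = 2.7234 (running 16.4564)
  edge 6→7: √(4.0608² + 0.8715²) = 4.1533 (running 20.6097)
  edge 7→1: √(-0.6446² + 2.2821²) = 2.3714 (running 22.9811)
Perimeter = 22.9811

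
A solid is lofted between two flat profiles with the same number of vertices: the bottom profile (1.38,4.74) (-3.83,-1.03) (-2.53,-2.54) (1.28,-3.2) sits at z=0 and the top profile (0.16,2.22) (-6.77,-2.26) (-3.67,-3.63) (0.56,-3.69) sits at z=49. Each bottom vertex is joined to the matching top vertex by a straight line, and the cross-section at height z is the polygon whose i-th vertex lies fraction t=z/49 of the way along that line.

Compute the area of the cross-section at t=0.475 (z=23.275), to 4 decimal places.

Cross-section at t=0.475: each vertex is (1-t)·p0[i] + t·p1[i].
  v1: (1-0.475)·(1.38,4.74) + 0.475·(0.16,2.22) = (0.8005,3.5430)
  v2: (1-0.475)·(-3.83,-1.03) + 0.475·(-6.77,-2.26) = (-5.2265,-1.6142)
  v3: (1-0.475)·(-2.53,-2.54) + 0.475·(-3.67,-3.63) = (-3.0715,-3.0577)
  v4: (1-0.475)·(1.28,-3.2) + 0.475·(0.56,-3.69) = (0.9380,-3.4327)
Shoelace sum Σ(x_i·y_{i+1} − x_{i+1}·y_i):
  i=1: 0.8005·-1.6142 − -5.2265·3.5430 = +17.2253 (running +17.2253)
  i=2: -5.2265·-3.0577 − -3.0715·-1.6142 = +11.0232 (running +28.2484)
  i=3: -3.0715·-3.4327 − 0.9380·-3.0577 = +13.4119 (running +41.6603)
  i=4: 0.9380·3.5430 − 0.8005·-3.4327 = +6.0713 (running +47.7316)
Area = |Σ|/2 = |47.7316|/2 = 23.8658

Area at t=0.475: 23.8658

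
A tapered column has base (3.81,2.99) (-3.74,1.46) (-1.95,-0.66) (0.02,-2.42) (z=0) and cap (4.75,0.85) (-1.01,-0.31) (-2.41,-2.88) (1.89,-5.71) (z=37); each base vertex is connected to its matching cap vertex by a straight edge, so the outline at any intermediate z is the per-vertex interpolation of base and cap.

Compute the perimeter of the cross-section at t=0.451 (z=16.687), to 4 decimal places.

Cross-section at t=0.451: each vertex is (1-t)·p0[i] + t·p1[i].
  v1: (1-0.451)·(3.81,2.99) + 0.451·(4.75,0.85) = (4.2339,2.0249)
  v2: (1-0.451)·(-3.74,1.46) + 0.451·(-1.01,-0.31) = (-2.5088,0.6617)
  v3: (1-0.451)·(-1.95,-0.66) + 0.451·(-2.41,-2.88) = (-2.1575,-1.6612)
  v4: (1-0.451)·(0.02,-2.42) + 0.451·(1.89,-5.71) = (0.8634,-3.9038)
Perimeter = Σ |v_{i+1} − v_i|:
  edge 1→2: √(-6.7427² + -1.3631²) = 6.8791 (running 6.8791)
  edge 2→3: √(0.3513² + -2.3230²) = 2.3494 (running 9.2285)
  edge 3→4: √(3.0208² + -2.2426²) = 3.7623 (running 12.9907)
  edge 4→1: √(3.3706² + 5.9286²) = 6.8198 (running 19.8105)
Perimeter = 19.8105

Perimeter at t=0.451: 19.8105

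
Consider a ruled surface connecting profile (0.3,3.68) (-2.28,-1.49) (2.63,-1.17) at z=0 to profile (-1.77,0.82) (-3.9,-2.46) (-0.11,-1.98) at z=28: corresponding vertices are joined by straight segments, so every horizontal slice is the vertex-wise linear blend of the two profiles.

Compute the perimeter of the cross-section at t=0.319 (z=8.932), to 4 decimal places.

Cross-section at t=0.319: each vertex is (1-t)·p0[i] + t·p1[i].
  v1: (1-0.319)·(0.3,3.68) + 0.319·(-1.77,0.82) = (-0.3603,2.7677)
  v2: (1-0.319)·(-2.28,-1.49) + 0.319·(-3.9,-2.46) = (-2.7968,-1.7994)
  v3: (1-0.319)·(2.63,-1.17) + 0.319·(-0.11,-1.98) = (1.7559,-1.4284)
Perimeter = Σ |v_{i+1} − v_i|:
  edge 1→2: √(-2.4365² + -4.5671²) = 5.1764 (running 5.1764)
  edge 2→3: √(4.5527² + 0.3710²) = 4.5678 (running 9.7442)
  edge 3→1: √(-2.1163² + 4.1960²) = 4.6995 (running 14.4437)
Perimeter = 14.4437

Perimeter at t=0.319: 14.4437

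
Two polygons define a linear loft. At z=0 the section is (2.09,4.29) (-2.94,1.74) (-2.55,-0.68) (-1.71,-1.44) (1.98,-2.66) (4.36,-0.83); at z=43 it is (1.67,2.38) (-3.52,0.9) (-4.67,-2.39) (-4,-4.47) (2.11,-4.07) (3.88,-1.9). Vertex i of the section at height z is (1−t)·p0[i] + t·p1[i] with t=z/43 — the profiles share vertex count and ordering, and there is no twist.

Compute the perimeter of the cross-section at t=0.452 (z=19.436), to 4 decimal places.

Cross-section at t=0.452: each vertex is (1-t)·p0[i] + t·p1[i].
  v1: (1-0.452)·(2.09,4.29) + 0.452·(1.67,2.38) = (1.9002,3.4267)
  v2: (1-0.452)·(-2.94,1.74) + 0.452·(-3.52,0.9) = (-3.2022,1.3603)
  v3: (1-0.452)·(-2.55,-0.68) + 0.452·(-4.67,-2.39) = (-3.5082,-1.4529)
  v4: (1-0.452)·(-1.71,-1.44) + 0.452·(-4,-4.47) = (-2.7451,-2.8096)
  v5: (1-0.452)·(1.98,-2.66) + 0.452·(2.11,-4.07) = (2.0388,-3.2973)
  v6: (1-0.452)·(4.36,-0.83) + 0.452·(3.88,-1.9) = (4.1430,-1.3136)
Perimeter = Σ |v_{i+1} − v_i|:
  edge 1→2: √(-5.1023² + -2.0664²) = 5.5049 (running 5.5049)
  edge 2→3: √(-0.3061² + -2.8132²) = 2.8298 (running 8.3347)
  edge 3→4: √(0.7632² + -1.3566²) = 1.5566 (running 9.8913)
  edge 4→5: √(4.7838² + -0.4878²) = 4.8086 (running 14.6999)
  edge 5→6: √(2.1043² + 1.9837²) = 2.8919 (running 17.5918)
  edge 6→1: √(-2.2429² + 4.7403²) = 5.2442 (running 22.8359)
Perimeter = 22.8359

Perimeter at t=0.452: 22.8359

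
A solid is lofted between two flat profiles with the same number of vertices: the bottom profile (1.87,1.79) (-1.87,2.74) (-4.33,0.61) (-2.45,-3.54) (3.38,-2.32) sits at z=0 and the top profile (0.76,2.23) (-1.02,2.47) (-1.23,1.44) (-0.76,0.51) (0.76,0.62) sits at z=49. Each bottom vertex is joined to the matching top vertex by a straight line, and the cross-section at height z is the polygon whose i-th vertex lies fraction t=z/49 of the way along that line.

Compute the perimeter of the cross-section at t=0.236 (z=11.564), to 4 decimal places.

Perimeter at t=0.236: 18.3944

Cross-section at t=0.236: each vertex is (1-t)·p0[i] + t·p1[i].
  v1: (1-0.236)·(1.87,1.79) + 0.236·(0.76,2.23) = (1.6080,1.8938)
  v2: (1-0.236)·(-1.87,2.74) + 0.236·(-1.02,2.47) = (-1.6694,2.6763)
  v3: (1-0.236)·(-4.33,0.61) + 0.236·(-1.23,1.44) = (-3.5984,0.8059)
  v4: (1-0.236)·(-2.45,-3.54) + 0.236·(-0.76,0.51) = (-2.0512,-2.5842)
  v5: (1-0.236)·(3.38,-2.32) + 0.236·(0.76,0.62) = (2.7617,-1.6262)
Perimeter = Σ |v_{i+1} − v_i|:
  edge 1→2: √(-3.2774² + 0.7824²) = 3.3695 (running 3.3695)
  edge 2→3: √(-1.9290² + -1.8704²) = 2.6869 (running 6.0564)
  edge 3→4: √(1.5472² + -3.3901²) = 3.7265 (running 9.7829)
  edge 4→5: √(4.8128² + 0.9580²) = 4.9073 (running 14.6902)
  edge 5→1: √(-1.1536² + 3.5200²) = 3.7042 (running 18.3944)
Perimeter = 18.3944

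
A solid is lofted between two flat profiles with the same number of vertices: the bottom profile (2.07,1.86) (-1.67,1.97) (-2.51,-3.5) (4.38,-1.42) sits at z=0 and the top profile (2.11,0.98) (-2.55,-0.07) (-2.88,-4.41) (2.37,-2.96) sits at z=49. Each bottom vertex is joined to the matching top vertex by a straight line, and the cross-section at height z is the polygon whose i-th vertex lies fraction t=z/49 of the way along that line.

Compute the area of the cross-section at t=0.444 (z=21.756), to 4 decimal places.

Area at t=0.444: 22.4494

Cross-section at t=0.444: each vertex is (1-t)·p0[i] + t·p1[i].
  v1: (1-0.444)·(2.07,1.86) + 0.444·(2.11,0.98) = (2.0878,1.4693)
  v2: (1-0.444)·(-1.67,1.97) + 0.444·(-2.55,-0.07) = (-2.0607,1.0642)
  v3: (1-0.444)·(-2.51,-3.5) + 0.444·(-2.88,-4.41) = (-2.6743,-3.9040)
  v4: (1-0.444)·(4.38,-1.42) + 0.444·(2.37,-2.96) = (3.4876,-2.1038)
Shoelace sum Σ(x_i·y_{i+1} − x_{i+1}·y_i):
  i=1: 2.0878·1.0642 − -2.0607·1.4693 = +5.2497 (running +5.2497)
  i=2: -2.0607·-3.9040 − -2.6743·1.0642 = +10.8912 (running +16.1409)
  i=3: -2.6743·-2.1038 − 3.4876·-3.9040 = +19.2416 (running +35.3825)
  i=4: 3.4876·1.4693 − 2.0878·-2.1038 = +9.5163 (running +44.8988)
Area = |Σ|/2 = |44.8988|/2 = 22.4494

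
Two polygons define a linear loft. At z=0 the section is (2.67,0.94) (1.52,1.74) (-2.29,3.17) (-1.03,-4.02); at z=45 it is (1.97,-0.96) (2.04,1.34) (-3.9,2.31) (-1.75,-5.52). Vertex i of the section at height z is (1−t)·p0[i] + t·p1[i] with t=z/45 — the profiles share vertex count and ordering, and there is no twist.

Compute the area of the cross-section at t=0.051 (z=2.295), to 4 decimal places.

Cross-section at t=0.051: each vertex is (1-t)·p0[i] + t·p1[i].
  v1: (1-0.051)·(2.67,0.94) + 0.051·(1.97,-0.96) = (2.6343,0.8431)
  v2: (1-0.051)·(1.52,1.74) + 0.051·(2.04,1.34) = (1.5465,1.7196)
  v3: (1-0.051)·(-2.29,3.17) + 0.051·(-3.9,2.31) = (-2.3721,3.1261)
  v4: (1-0.051)·(-1.03,-4.02) + 0.051·(-1.75,-5.52) = (-1.0667,-4.0965)
Shoelace sum Σ(x_i·y_{i+1} − x_{i+1}·y_i):
  i=1: 2.6343·1.7196 − 1.5465·0.8431 = +3.2261 (running +3.2261)
  i=2: 1.5465·3.1261 − -2.3721·1.7196 = +8.9137 (running +12.1398)
  i=3: -2.3721·-4.0965 − -1.0667·3.1261 = +13.0521 (running +25.1919)
  i=4: -1.0667·0.8431 − 2.6343·-4.0965 = +9.8921 (running +35.0839)
Area = |Σ|/2 = |35.0839|/2 = 17.5420

Area at t=0.051: 17.5420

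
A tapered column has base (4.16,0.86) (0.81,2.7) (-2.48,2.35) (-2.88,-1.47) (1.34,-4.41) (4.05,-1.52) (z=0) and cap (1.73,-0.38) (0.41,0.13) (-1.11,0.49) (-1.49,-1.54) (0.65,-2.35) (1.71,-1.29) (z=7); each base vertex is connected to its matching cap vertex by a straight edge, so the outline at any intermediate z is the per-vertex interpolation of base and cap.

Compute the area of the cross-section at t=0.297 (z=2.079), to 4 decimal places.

Cross-section at t=0.297: each vertex is (1-t)·p0[i] + t·p1[i].
  v1: (1-0.297)·(4.16,0.86) + 0.297·(1.73,-0.38) = (3.4383,0.4917)
  v2: (1-0.297)·(0.81,2.7) + 0.297·(0.41,0.13) = (0.6912,1.9367)
  v3: (1-0.297)·(-2.48,2.35) + 0.297·(-1.11,0.49) = (-2.0731,1.7976)
  v4: (1-0.297)·(-2.88,-1.47) + 0.297·(-1.49,-1.54) = (-2.4672,-1.4908)
  v5: (1-0.297)·(1.34,-4.41) + 0.297·(0.65,-2.35) = (1.1351,-3.7982)
  v6: (1-0.297)·(4.05,-1.52) + 0.297·(1.71,-1.29) = (3.3550,-1.4517)
Shoelace sum Σ(x_i·y_{i+1} − x_{i+1}·y_i):
  i=1: 3.4383·1.9367 − 0.6912·0.4917 = +6.3191 (running +6.3191)
  i=2: 0.6912·1.7976 − -2.0731·1.9367 = +5.2575 (running +11.5766)
  i=3: -2.0731·-1.4908 − -2.4672·1.7976 = +7.5255 (running +19.1021)
  i=4: -2.4672·-3.7982 − 1.1351·-1.4908 = +11.0629 (running +30.1650)
  i=5: 1.1351·-1.4517 − 3.3550·-3.7982 = +11.0952 (running +41.2602)
  i=6: 3.3550·0.4917 − 3.4383·-1.4517 = +6.6411 (running +47.9013)
Area = |Σ|/2 = |47.9013|/2 = 23.9506

Area at t=0.297: 23.9506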